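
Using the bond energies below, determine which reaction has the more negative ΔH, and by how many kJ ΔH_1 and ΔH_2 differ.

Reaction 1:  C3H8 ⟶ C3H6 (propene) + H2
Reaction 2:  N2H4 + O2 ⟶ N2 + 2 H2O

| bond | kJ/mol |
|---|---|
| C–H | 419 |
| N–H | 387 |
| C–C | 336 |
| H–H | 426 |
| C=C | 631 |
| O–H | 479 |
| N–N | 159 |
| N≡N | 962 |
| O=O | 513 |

Reaction 2, by 775 kJ

Reaction 1:
  Bonds broken (reactants):
    C–C: 2 × 336 = 672
    C–H: 8 × 419 = 3352
    Σ(broken) = 4024 kJ
  Bonds formed (products):
    C–C: 1 × 336 = 336
    C–H: 6 × 419 = 2514
    C=C: 1 × 631 = 631
    H–H: 1 × 426 = 426
    Σ(formed) = 3907 kJ
  ΔH_1 = 4024 − 3907 = +117 kJ
Reaction 2:
  Bonds broken (reactants):
    N–H: 4 × 387 = 1548
    N–N: 1 × 159 = 159
    O=O: 1 × 513 = 513
    Σ(broken) = 2220 kJ
  Bonds formed (products):
    N≡N: 1 × 962 = 962
    O–H: 4 × 479 = 1916
    Σ(formed) = 2878 kJ
  ΔH_2 = 2220 − 2878 = −658 kJ
ΔH_1 − ΔH_2 = +775 kJ, so reaction 2 has the more negative ΔH; |ΔH_1 − ΔH_2| = 775 kJ.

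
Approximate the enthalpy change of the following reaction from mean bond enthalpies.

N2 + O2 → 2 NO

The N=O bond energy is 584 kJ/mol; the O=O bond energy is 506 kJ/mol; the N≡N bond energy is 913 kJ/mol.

ΔH ≈ +251 kJ

Bonds broken (reactants):
  N≡N: 1 × 913 = 913
  O=O: 1 × 506 = 506
  Σ(broken) = 1419 kJ
Bonds formed (products):
  N=O: 2 × 584 = 1168
  Σ(formed) = 1168 kJ
ΔH = Σ(broken) − Σ(formed) = 1419 − 1168 = +251 kJ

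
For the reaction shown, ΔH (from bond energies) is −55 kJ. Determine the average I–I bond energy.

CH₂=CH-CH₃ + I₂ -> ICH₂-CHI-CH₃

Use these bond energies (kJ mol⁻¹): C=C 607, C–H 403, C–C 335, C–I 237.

D(I–I) ≈ 147 kJ/mol

Let D be the I–I bond energy.
Σ(broken) = 1×335 + 6×403 + 1×607 + 1×D = 3360 + D
Σ(formed) = 2×335 + 6×403 + 2×237 = 3562
ΔH = Σ(broken) − Σ(formed) = (3360 + D) − (3562) = −202 + D
Setting this equal to −55 kJ gives D = 147 kJ/mol.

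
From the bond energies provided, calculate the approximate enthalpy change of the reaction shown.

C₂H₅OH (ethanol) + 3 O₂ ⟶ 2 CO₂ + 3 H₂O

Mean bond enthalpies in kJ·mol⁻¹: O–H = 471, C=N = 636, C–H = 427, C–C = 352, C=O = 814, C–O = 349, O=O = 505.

ΔH ≈ −1260 kJ

Bonds broken (reactants):
  C–C: 1 × 352 = 352
  C–H: 5 × 427 = 2135
  C–O: 1 × 349 = 349
  O–H: 1 × 471 = 471
  O=O: 3 × 505 = 1515
  Σ(broken) = 4822 kJ
Bonds formed (products):
  C=O: 4 × 814 = 3256
  O–H: 6 × 471 = 2826
  Σ(formed) = 6082 kJ
ΔH = Σ(broken) − Σ(formed) = 4822 − 6082 = −1260 kJ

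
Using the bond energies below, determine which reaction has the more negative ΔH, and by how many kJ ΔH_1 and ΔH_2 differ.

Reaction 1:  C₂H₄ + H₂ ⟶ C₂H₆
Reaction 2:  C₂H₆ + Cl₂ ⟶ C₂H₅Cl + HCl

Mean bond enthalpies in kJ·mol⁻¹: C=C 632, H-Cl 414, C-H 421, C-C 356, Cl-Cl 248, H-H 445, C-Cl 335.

Reaction 1:
  Bonds broken (reactants):
    C-H: 4 × 421 = 1684
    C=C: 1 × 632 = 632
    H-H: 1 × 445 = 445
    Σ(broken) = 2761 kJ
  Bonds formed (products):
    C-C: 1 × 356 = 356
    C-H: 6 × 421 = 2526
    Σ(formed) = 2882 kJ
  ΔH_1 = 2761 − 2882 = −121 kJ
Reaction 2:
  Bonds broken (reactants):
    C-C: 1 × 356 = 356
    C-H: 6 × 421 = 2526
    Cl-Cl: 1 × 248 = 248
    Σ(broken) = 3130 kJ
  Bonds formed (products):
    C-C: 1 × 356 = 356
    C-Cl: 1 × 335 = 335
    C-H: 5 × 421 = 2105
    H-Cl: 1 × 414 = 414
    Σ(formed) = 3210 kJ
  ΔH_2 = 3130 − 3210 = −80 kJ
ΔH_1 − ΔH_2 = −41 kJ, so reaction 1 has the more negative ΔH; |ΔH_1 − ΔH_2| = 41 kJ.

Reaction 1, by 41 kJ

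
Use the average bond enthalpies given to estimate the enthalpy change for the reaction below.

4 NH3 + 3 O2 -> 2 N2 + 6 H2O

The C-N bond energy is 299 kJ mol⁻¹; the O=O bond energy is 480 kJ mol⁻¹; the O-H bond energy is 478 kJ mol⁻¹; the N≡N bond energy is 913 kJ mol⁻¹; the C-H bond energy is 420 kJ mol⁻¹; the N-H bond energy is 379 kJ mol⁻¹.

Bonds broken (reactants):
  N-H: 12 × 379 = 4548
  O=O: 3 × 480 = 1440
  Σ(broken) = 5988 kJ
Bonds formed (products):
  N≡N: 2 × 913 = 1826
  O-H: 12 × 478 = 5736
  Σ(formed) = 7562 kJ
ΔH = Σ(broken) − Σ(formed) = 5988 − 7562 = −1574 kJ

ΔH ≈ −1574 kJ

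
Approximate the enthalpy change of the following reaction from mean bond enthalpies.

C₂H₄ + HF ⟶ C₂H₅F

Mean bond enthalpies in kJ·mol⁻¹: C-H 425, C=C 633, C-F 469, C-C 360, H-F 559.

Bonds broken (reactants):
  C-H: 4 × 425 = 1700
  C=C: 1 × 633 = 633
  H-F: 1 × 559 = 559
  Σ(broken) = 2892 kJ
Bonds formed (products):
  C-C: 1 × 360 = 360
  C-F: 1 × 469 = 469
  C-H: 5 × 425 = 2125
  Σ(formed) = 2954 kJ
ΔH = Σ(broken) − Σ(formed) = 2892 − 2954 = −62 kJ

ΔH ≈ −62 kJ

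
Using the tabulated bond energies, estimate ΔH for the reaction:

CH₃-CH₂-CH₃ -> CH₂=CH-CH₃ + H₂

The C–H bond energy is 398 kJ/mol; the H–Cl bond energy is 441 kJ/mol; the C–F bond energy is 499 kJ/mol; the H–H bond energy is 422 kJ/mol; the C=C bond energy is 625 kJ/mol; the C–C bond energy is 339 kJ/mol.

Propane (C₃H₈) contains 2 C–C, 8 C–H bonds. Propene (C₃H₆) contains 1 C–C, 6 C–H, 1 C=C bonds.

Bonds broken (reactants):
  C–C: 2 × 339 = 678
  C–H: 8 × 398 = 3184
  Σ(broken) = 3862 kJ
Bonds formed (products):
  C–C: 1 × 339 = 339
  C–H: 6 × 398 = 2388
  C=C: 1 × 625 = 625
  H–H: 1 × 422 = 422
  Σ(formed) = 3774 kJ
ΔH = Σ(broken) − Σ(formed) = 3862 − 3774 = +88 kJ

ΔH ≈ +88 kJ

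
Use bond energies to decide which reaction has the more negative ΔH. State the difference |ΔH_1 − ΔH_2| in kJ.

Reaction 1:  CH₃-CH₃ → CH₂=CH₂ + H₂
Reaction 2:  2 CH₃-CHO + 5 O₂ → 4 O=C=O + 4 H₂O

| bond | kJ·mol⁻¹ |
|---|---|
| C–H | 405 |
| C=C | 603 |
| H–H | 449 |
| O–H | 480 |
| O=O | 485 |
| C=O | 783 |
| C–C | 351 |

Reaction 2, by 2280 kJ

Reaction 1:
  Bonds broken (reactants):
    C–C: 1 × 351 = 351
    C–H: 6 × 405 = 2430
    Σ(broken) = 2781 kJ
  Bonds formed (products):
    C–H: 4 × 405 = 1620
    C=C: 1 × 603 = 603
    H–H: 1 × 449 = 449
    Σ(formed) = 2672 kJ
  ΔH_1 = 2781 − 2672 = +109 kJ
Reaction 2:
  Bonds broken (reactants):
    C–C: 2 × 351 = 702
    C–H: 8 × 405 = 3240
    C=O: 2 × 783 = 1566
    O=O: 5 × 485 = 2425
    Σ(broken) = 7933 kJ
  Bonds formed (products):
    C=O: 8 × 783 = 6264
    O–H: 8 × 480 = 3840
    Σ(formed) = 10104 kJ
  ΔH_2 = 7933 − 10104 = −2171 kJ
ΔH_1 − ΔH_2 = +2280 kJ, so reaction 2 has the more negative ΔH; |ΔH_1 − ΔH_2| = 2280 kJ.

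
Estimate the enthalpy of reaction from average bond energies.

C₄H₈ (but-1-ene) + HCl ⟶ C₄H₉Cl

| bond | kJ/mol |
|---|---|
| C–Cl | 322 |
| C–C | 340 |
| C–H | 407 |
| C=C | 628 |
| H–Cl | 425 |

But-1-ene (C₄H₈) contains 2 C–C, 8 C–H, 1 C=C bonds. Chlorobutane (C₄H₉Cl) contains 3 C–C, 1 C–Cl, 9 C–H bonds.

ΔH ≈ −16 kJ

Bonds broken (reactants):
  C–C: 2 × 340 = 680
  C–H: 8 × 407 = 3256
  C=C: 1 × 628 = 628
  H–Cl: 1 × 425 = 425
  Σ(broken) = 4989 kJ
Bonds formed (products):
  C–C: 3 × 340 = 1020
  C–Cl: 1 × 322 = 322
  C–H: 9 × 407 = 3663
  Σ(formed) = 5005 kJ
ΔH = Σ(broken) − Σ(formed) = 4989 − 5005 = −16 kJ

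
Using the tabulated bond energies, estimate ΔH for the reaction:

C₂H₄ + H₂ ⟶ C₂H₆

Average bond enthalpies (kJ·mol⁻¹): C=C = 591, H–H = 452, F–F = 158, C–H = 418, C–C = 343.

Bonds broken (reactants):
  C–H: 4 × 418 = 1672
  C=C: 1 × 591 = 591
  H–H: 1 × 452 = 452
  Σ(broken) = 2715 kJ
Bonds formed (products):
  C–C: 1 × 343 = 343
  C–H: 6 × 418 = 2508
  Σ(formed) = 2851 kJ
ΔH = Σ(broken) − Σ(formed) = 2715 − 2851 = −136 kJ

ΔH ≈ −136 kJ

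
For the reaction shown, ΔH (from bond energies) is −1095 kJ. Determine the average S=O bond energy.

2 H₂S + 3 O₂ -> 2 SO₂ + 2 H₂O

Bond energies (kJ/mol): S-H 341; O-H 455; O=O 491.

Let D be the S=O bond energy.
Σ(broken) = 3×491 + 4×341 = 2837
Σ(formed) = 4×455 + 4×D = 1820 + 4D
ΔH = Σ(broken) − Σ(formed) = (2837) − (1820 + 4D) = +1017 − 4D
Setting this equal to −1095 kJ gives 4D = 2112, so D = 528 kJ/mol.

D(S=O) ≈ 528 kJ/mol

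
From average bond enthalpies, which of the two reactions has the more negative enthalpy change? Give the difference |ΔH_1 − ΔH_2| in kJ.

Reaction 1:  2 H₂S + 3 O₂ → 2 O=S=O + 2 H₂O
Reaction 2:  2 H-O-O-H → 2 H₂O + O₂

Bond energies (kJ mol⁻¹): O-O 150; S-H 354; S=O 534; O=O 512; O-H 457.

Reaction 1, by 800 kJ

Reaction 1:
  Bonds broken (reactants):
    O=O: 3 × 512 = 1536
    S-H: 4 × 354 = 1416
    Σ(broken) = 2952 kJ
  Bonds formed (products):
    O-H: 4 × 457 = 1828
    S=O: 4 × 534 = 2136
    Σ(formed) = 3964 kJ
  ΔH_1 = 2952 − 3964 = −1012 kJ
Reaction 2:
  Bonds broken (reactants):
    O-H: 4 × 457 = 1828
    O-O: 2 × 150 = 300
    Σ(broken) = 2128 kJ
  Bonds formed (products):
    O-H: 4 × 457 = 1828
    O=O: 1 × 512 = 512
    Σ(formed) = 2340 kJ
  ΔH_2 = 2128 − 2340 = −212 kJ
ΔH_1 − ΔH_2 = −800 kJ, so reaction 1 has the more negative ΔH; |ΔH_1 − ΔH_2| = 800 kJ.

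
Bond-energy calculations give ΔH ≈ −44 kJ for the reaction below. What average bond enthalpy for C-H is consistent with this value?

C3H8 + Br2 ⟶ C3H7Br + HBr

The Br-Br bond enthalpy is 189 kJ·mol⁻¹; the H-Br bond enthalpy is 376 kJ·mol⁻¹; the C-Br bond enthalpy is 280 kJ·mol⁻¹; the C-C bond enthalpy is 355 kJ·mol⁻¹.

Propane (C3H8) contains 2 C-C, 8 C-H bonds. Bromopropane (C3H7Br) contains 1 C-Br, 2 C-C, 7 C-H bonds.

Let D be the C-H bond energy.
Σ(broken) = 1×189 + 2×355 + 8×D = 899 + 8D
Σ(formed) = 1×280 + 2×355 + 7×D + 1×376 = 1366 + 7D
ΔH = Σ(broken) − Σ(formed) = (899 + 8D) − (1366 + 7D) = −467 + D
Setting this equal to −44 kJ gives D = 423 kJ/mol.

D(C-H) ≈ 423 kJ/mol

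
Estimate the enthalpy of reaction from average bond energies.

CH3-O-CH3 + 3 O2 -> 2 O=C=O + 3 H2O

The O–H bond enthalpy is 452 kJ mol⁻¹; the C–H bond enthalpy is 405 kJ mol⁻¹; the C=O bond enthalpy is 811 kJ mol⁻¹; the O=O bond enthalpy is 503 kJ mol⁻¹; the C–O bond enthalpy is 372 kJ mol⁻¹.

ΔH ≈ −1273 kJ

Bonds broken (reactants):
  C–H: 6 × 405 = 2430
  C–O: 2 × 372 = 744
  O=O: 3 × 503 = 1509
  Σ(broken) = 4683 kJ
Bonds formed (products):
  C=O: 4 × 811 = 3244
  O–H: 6 × 452 = 2712
  Σ(formed) = 5956 kJ
ΔH = Σ(broken) − Σ(formed) = 4683 − 5956 = −1273 kJ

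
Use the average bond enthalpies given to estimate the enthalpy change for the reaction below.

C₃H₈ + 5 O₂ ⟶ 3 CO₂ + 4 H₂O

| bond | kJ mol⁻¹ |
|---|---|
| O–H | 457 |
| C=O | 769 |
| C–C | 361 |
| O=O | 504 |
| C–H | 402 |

ΔH ≈ −1812 kJ

Bonds broken (reactants):
  C–C: 2 × 361 = 722
  C–H: 8 × 402 = 3216
  O=O: 5 × 504 = 2520
  Σ(broken) = 6458 kJ
Bonds formed (products):
  C=O: 6 × 769 = 4614
  O–H: 8 × 457 = 3656
  Σ(formed) = 8270 kJ
ΔH = Σ(broken) − Σ(formed) = 6458 − 8270 = −1812 kJ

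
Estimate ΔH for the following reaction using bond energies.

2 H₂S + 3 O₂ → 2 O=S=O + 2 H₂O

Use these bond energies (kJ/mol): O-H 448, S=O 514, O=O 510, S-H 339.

Bonds broken (reactants):
  O=O: 3 × 510 = 1530
  S-H: 4 × 339 = 1356
  Σ(broken) = 2886 kJ
Bonds formed (products):
  O-H: 4 × 448 = 1792
  S=O: 4 × 514 = 2056
  Σ(formed) = 3848 kJ
ΔH = Σ(broken) − Σ(formed) = 2886 − 3848 = −962 kJ

ΔH ≈ −962 kJ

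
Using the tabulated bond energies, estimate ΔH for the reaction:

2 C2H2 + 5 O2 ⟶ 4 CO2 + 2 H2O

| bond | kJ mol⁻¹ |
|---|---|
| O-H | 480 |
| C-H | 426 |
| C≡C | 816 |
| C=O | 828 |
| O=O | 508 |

ΔH ≈ −2668 kJ

Bonds broken (reactants):
  C≡C: 2 × 816 = 1632
  C-H: 4 × 426 = 1704
  O=O: 5 × 508 = 2540
  Σ(broken) = 5876 kJ
Bonds formed (products):
  C=O: 8 × 828 = 6624
  O-H: 4 × 480 = 1920
  Σ(formed) = 8544 kJ
ΔH = Σ(broken) − Σ(formed) = 5876 − 8544 = −2668 kJ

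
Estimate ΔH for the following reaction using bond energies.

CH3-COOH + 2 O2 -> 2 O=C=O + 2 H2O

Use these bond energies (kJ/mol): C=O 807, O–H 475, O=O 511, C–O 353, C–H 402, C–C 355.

Bonds broken (reactants):
  C–C: 1 × 355 = 355
  C–H: 3 × 402 = 1206
  C–O: 1 × 353 = 353
  C=O: 1 × 807 = 807
  O–H: 1 × 475 = 475
  O=O: 2 × 511 = 1022
  Σ(broken) = 4218 kJ
Bonds formed (products):
  C=O: 4 × 807 = 3228
  O–H: 4 × 475 = 1900
  Σ(formed) = 5128 kJ
ΔH = Σ(broken) − Σ(formed) = 4218 − 5128 = −910 kJ

ΔH ≈ −910 kJ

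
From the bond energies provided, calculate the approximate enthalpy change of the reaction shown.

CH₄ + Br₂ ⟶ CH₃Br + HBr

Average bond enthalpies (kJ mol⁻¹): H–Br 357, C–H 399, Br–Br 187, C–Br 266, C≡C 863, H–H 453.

Bonds broken (reactants):
  Br–Br: 1 × 187 = 187
  C–H: 4 × 399 = 1596
  Σ(broken) = 1783 kJ
Bonds formed (products):
  C–Br: 1 × 266 = 266
  C–H: 3 × 399 = 1197
  H–Br: 1 × 357 = 357
  Σ(formed) = 1820 kJ
ΔH = Σ(broken) − Σ(formed) = 1783 − 1820 = −37 kJ

ΔH ≈ −37 kJ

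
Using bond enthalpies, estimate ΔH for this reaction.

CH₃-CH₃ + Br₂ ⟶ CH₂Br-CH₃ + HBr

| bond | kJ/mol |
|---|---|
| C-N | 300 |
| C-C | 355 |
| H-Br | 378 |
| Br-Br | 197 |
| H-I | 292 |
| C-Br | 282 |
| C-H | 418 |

Bonds broken (reactants):
  Br-Br: 1 × 197 = 197
  C-C: 1 × 355 = 355
  C-H: 6 × 418 = 2508
  Σ(broken) = 3060 kJ
Bonds formed (products):
  C-Br: 1 × 282 = 282
  C-C: 1 × 355 = 355
  C-H: 5 × 418 = 2090
  H-Br: 1 × 378 = 378
  Σ(formed) = 3105 kJ
ΔH = Σ(broken) − Σ(formed) = 3060 − 3105 = −45 kJ

ΔH ≈ −45 kJ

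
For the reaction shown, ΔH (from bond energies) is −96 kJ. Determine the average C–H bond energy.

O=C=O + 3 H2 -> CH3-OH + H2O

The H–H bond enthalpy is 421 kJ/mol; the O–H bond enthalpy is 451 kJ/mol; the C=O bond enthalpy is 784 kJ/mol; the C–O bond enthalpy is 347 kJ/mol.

Let D be the C–H bond energy.
Σ(broken) = 2×784 + 3×421 = 2831
Σ(formed) = 3×D + 1×347 + 3×451 = 1700 + 3D
ΔH = Σ(broken) − Σ(formed) = (2831) − (1700 + 3D) = +1131 − 3D
Setting this equal to −96 kJ gives 3D = 1227, so D = 409 kJ/mol.

D(C–H) ≈ 409 kJ/mol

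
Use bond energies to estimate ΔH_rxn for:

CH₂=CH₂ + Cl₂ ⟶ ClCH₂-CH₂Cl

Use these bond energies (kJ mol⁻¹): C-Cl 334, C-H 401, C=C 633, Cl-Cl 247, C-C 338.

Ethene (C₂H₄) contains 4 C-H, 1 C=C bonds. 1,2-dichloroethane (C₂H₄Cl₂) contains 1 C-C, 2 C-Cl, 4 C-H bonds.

Bonds broken (reactants):
  C-H: 4 × 401 = 1604
  C=C: 1 × 633 = 633
  Cl-Cl: 1 × 247 = 247
  Σ(broken) = 2484 kJ
Bonds formed (products):
  C-C: 1 × 338 = 338
  C-Cl: 2 × 334 = 668
  C-H: 4 × 401 = 1604
  Σ(formed) = 2610 kJ
ΔH = Σ(broken) − Σ(formed) = 2484 − 2610 = −126 kJ

ΔH ≈ −126 kJ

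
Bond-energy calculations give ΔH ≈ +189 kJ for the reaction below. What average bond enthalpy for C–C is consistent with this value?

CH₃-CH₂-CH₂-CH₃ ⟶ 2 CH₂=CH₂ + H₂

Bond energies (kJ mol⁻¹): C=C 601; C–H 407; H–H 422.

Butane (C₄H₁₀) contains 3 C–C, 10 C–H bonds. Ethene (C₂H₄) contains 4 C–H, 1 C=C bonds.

Let D be the C–C bond energy.
Σ(broken) = 3×D + 10×407 = 4070 + 3D
Σ(formed) = 8×407 + 2×601 + 1×422 = 4880
ΔH = Σ(broken) − Σ(formed) = (4070 + 3D) − (4880) = −810 + 3D
Setting this equal to +189 kJ gives 3D = 999, so D = 333 kJ/mol.

D(C–C) ≈ 333 kJ/mol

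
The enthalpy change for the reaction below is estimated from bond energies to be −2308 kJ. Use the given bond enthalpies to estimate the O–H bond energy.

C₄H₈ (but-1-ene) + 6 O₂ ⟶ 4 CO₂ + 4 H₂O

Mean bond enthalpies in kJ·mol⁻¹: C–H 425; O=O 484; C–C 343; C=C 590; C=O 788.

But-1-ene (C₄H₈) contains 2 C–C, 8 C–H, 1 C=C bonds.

D(O–H) ≈ 448 kJ/mol

Let D be the O–H bond energy.
Σ(broken) = 2×343 + 8×425 + 1×590 + 6×484 = 7580
Σ(formed) = 8×788 + 8×D = 6304 + 8D
ΔH = Σ(broken) − Σ(formed) = (7580) − (6304 + 8D) = +1276 − 8D
Setting this equal to −2308 kJ gives 8D = 3584, so D = 448 kJ/mol.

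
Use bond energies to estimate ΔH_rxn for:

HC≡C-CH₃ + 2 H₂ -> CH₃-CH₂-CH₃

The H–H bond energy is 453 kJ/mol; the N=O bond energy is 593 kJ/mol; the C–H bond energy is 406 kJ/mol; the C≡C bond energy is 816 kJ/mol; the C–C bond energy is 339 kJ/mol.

Bonds broken (reactants):
  C≡C: 1 × 816 = 816
  C–C: 1 × 339 = 339
  C–H: 4 × 406 = 1624
  H–H: 2 × 453 = 906
  Σ(broken) = 3685 kJ
Bonds formed (products):
  C–C: 2 × 339 = 678
  C–H: 8 × 406 = 3248
  Σ(formed) = 3926 kJ
ΔH = Σ(broken) − Σ(formed) = 3685 − 3926 = −241 kJ

ΔH ≈ −241 kJ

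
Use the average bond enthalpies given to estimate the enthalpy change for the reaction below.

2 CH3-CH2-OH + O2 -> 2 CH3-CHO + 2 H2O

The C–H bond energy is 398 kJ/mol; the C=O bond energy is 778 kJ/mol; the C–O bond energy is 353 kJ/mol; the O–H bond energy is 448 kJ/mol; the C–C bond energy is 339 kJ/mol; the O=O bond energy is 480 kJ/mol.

ΔH ≈ −470 kJ

Bonds broken (reactants):
  C–C: 2 × 339 = 678
  C–H: 10 × 398 = 3980
  C–O: 2 × 353 = 706
  O–H: 2 × 448 = 896
  O=O: 1 × 480 = 480
  Σ(broken) = 6740 kJ
Bonds formed (products):
  C–C: 2 × 339 = 678
  C–H: 8 × 398 = 3184
  C=O: 2 × 778 = 1556
  O–H: 4 × 448 = 1792
  Σ(formed) = 7210 kJ
ΔH = Σ(broken) − Σ(formed) = 6740 − 7210 = −470 kJ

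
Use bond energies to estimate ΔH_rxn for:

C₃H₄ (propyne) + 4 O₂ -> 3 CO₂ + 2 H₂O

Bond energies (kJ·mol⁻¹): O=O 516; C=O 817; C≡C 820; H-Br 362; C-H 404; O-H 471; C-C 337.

ΔH ≈ −1949 kJ

Bonds broken (reactants):
  C≡C: 1 × 820 = 820
  C-C: 1 × 337 = 337
  C-H: 4 × 404 = 1616
  O=O: 4 × 516 = 2064
  Σ(broken) = 4837 kJ
Bonds formed (products):
  C=O: 6 × 817 = 4902
  O-H: 4 × 471 = 1884
  Σ(formed) = 6786 kJ
ΔH = Σ(broken) − Σ(formed) = 4837 − 6786 = −1949 kJ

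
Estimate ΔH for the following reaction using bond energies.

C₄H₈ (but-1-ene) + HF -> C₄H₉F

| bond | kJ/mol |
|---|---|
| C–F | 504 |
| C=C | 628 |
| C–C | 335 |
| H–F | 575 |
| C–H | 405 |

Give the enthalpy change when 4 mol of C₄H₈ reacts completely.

ΔH = −164 kJ

Bonds broken (reactants):
  C–C: 2 × 335 = 670
  C–H: 8 × 405 = 3240
  C=C: 1 × 628 = 628
  H–F: 1 × 575 = 575
  Σ(broken) = 5113 kJ
Bonds formed (products):
  C–C: 3 × 335 = 1005
  C–F: 1 × 504 = 504
  C–H: 9 × 405 = 3645
  Σ(formed) = 5154 kJ
ΔH = Σ(broken) − Σ(formed) = 5113 − 5154 = −41 kJ
For 4× the reaction as written: 4 × (−41) = −164 kJ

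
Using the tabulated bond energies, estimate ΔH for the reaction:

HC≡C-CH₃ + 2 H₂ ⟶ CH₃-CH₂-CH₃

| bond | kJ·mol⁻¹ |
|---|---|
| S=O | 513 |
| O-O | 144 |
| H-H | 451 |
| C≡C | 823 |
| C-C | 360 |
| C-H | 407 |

Bonds broken (reactants):
  C≡C: 1 × 823 = 823
  C-C: 1 × 360 = 360
  C-H: 4 × 407 = 1628
  H-H: 2 × 451 = 902
  Σ(broken) = 3713 kJ
Bonds formed (products):
  C-C: 2 × 360 = 720
  C-H: 8 × 407 = 3256
  Σ(formed) = 3976 kJ
ΔH = Σ(broken) − Σ(formed) = 3713 − 3976 = −263 kJ

ΔH ≈ −263 kJ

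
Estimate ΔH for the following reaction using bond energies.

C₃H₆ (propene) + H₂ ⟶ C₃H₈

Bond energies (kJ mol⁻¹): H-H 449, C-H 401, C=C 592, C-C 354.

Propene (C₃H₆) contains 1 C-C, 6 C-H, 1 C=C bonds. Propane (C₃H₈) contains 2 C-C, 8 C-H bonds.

ΔH ≈ −115 kJ

Bonds broken (reactants):
  C-C: 1 × 354 = 354
  C-H: 6 × 401 = 2406
  C=C: 1 × 592 = 592
  H-H: 1 × 449 = 449
  Σ(broken) = 3801 kJ
Bonds formed (products):
  C-C: 2 × 354 = 708
  C-H: 8 × 401 = 3208
  Σ(formed) = 3916 kJ
ΔH = Σ(broken) − Σ(formed) = 3801 − 3916 = −115 kJ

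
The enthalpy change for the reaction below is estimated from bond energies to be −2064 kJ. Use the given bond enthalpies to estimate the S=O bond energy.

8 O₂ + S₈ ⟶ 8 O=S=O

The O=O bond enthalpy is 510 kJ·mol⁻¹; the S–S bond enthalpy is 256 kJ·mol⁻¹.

D(S=O) ≈ 512 kJ/mol

Let D be the S=O bond energy.
Σ(broken) = 8×510 + 8×256 = 6128
Σ(formed) = 16×D = 16D
ΔH = Σ(broken) − Σ(formed) = (6128) − (16D) = +6128 − 16D
Setting this equal to −2064 kJ gives 16D = 8192, so D = 512 kJ/mol.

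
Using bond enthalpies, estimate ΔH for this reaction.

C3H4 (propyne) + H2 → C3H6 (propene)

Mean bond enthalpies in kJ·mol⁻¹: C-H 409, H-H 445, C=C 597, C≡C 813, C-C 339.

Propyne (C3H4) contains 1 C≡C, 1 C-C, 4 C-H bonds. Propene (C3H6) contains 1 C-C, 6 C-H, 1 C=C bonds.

Bonds broken (reactants):
  C≡C: 1 × 813 = 813
  C-C: 1 × 339 = 339
  C-H: 4 × 409 = 1636
  H-H: 1 × 445 = 445
  Σ(broken) = 3233 kJ
Bonds formed (products):
  C-C: 1 × 339 = 339
  C-H: 6 × 409 = 2454
  C=C: 1 × 597 = 597
  Σ(formed) = 3390 kJ
ΔH = Σ(broken) − Σ(formed) = 3233 − 3390 = −157 kJ

ΔH ≈ −157 kJ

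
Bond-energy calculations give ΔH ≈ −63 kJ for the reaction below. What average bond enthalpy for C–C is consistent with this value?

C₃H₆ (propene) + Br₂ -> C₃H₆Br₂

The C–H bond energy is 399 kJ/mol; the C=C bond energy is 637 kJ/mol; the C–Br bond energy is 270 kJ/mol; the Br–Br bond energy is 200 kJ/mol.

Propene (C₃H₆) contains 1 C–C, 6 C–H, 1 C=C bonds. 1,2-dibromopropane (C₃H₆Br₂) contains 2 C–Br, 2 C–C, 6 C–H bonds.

Let D be the C–C bond energy.
Σ(broken) = 1×200 + 1×D + 6×399 + 1×637 = 3231 + D
Σ(formed) = 2×270 + 2×D + 6×399 = 2934 + 2D
ΔH = Σ(broken) − Σ(formed) = (3231 + D) − (2934 + 2D) = +297 − D
Setting this equal to −63 kJ gives D = 360 kJ/mol.

D(C–C) ≈ 360 kJ/mol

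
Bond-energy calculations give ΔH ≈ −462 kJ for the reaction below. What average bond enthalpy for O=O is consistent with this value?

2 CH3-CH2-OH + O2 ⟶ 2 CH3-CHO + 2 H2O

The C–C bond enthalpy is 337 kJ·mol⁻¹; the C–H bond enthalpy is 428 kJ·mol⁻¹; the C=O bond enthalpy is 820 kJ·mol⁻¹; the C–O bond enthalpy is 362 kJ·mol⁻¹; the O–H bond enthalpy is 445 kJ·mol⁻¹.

Let D be the O=O bond energy.
Σ(broken) = 2×337 + 10×428 + 2×362 + 2×445 + 1×D = 6568 + D
Σ(formed) = 2×337 + 8×428 + 2×820 + 4×445 = 7518
ΔH = Σ(broken) − Σ(formed) = (6568 + D) − (7518) = −950 + D
Setting this equal to −462 kJ gives D = 488 kJ/mol.

D(O=O) ≈ 488 kJ/mol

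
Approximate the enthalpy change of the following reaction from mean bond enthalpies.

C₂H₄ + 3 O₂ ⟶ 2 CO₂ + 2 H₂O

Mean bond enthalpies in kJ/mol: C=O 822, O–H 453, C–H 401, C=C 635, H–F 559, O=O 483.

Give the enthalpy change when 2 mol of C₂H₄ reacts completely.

Bonds broken (reactants):
  C–H: 4 × 401 = 1604
  C=C: 1 × 635 = 635
  O=O: 3 × 483 = 1449
  Σ(broken) = 3688 kJ
Bonds formed (products):
  C=O: 4 × 822 = 3288
  O–H: 4 × 453 = 1812
  Σ(formed) = 5100 kJ
ΔH = Σ(broken) − Σ(formed) = 3688 − 5100 = −1412 kJ
For 2× the reaction as written: 2 × (−1412) = −2824 kJ

ΔH = −2824 kJ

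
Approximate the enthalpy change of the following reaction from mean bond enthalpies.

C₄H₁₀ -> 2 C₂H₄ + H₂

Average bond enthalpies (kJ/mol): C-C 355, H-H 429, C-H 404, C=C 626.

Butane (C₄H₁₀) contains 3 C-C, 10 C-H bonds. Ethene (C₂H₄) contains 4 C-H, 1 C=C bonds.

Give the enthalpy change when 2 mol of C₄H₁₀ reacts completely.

ΔH = +384 kJ

Bonds broken (reactants):
  C-C: 3 × 355 = 1065
  C-H: 10 × 404 = 4040
  Σ(broken) = 5105 kJ
Bonds formed (products):
  C-H: 8 × 404 = 3232
  C=C: 2 × 626 = 1252
  H-H: 1 × 429 = 429
  Σ(formed) = 4913 kJ
ΔH = Σ(broken) − Σ(formed) = 5105 − 4913 = +192 kJ
For 2× the reaction as written: 2 × (+192) = +384 kJ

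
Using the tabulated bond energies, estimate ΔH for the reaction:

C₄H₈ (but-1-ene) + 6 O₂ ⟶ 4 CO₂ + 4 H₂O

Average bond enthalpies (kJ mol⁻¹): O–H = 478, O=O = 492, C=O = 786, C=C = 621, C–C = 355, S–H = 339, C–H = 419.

Bonds broken (reactants):
  C–C: 2 × 355 = 710
  C–H: 8 × 419 = 3352
  C=C: 1 × 621 = 621
  O=O: 6 × 492 = 2952
  Σ(broken) = 7635 kJ
Bonds formed (products):
  C=O: 8 × 786 = 6288
  O–H: 8 × 478 = 3824
  Σ(formed) = 10112 kJ
ΔH = Σ(broken) − Σ(formed) = 7635 − 10112 = −2477 kJ

ΔH ≈ −2477 kJ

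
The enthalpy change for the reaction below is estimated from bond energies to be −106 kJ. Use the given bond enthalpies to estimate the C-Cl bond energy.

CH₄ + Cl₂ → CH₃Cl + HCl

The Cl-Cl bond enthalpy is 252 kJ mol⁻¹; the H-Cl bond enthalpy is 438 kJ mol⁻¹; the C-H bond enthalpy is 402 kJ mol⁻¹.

Let D be the C-Cl bond energy.
Σ(broken) = 4×402 + 1×252 = 1860
Σ(formed) = 1×D + 3×402 + 1×438 = 1644 + D
ΔH = Σ(broken) − Σ(formed) = (1860) − (1644 + D) = +216 − D
Setting this equal to −106 kJ gives D = 322 kJ/mol.

D(C-Cl) ≈ 322 kJ/mol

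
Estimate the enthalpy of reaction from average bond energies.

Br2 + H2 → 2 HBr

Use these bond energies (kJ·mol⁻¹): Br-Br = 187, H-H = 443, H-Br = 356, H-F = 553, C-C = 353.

ΔH ≈ −82 kJ

Bonds broken (reactants):
  Br-Br: 1 × 187 = 187
  H-H: 1 × 443 = 443
  Σ(broken) = 630 kJ
Bonds formed (products):
  H-Br: 2 × 356 = 712
  Σ(formed) = 712 kJ
ΔH = Σ(broken) − Σ(formed) = 630 − 712 = −82 kJ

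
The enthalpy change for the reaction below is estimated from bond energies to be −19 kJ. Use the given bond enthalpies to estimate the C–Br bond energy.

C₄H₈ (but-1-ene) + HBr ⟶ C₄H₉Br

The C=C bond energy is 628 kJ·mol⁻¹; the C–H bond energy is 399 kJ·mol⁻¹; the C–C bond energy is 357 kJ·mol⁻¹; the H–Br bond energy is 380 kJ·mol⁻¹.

D(C–Br) ≈ 271 kJ/mol

Let D be the C–Br bond energy.
Σ(broken) = 2×357 + 8×399 + 1×628 + 1×380 = 4914
Σ(formed) = 1×D + 3×357 + 9×399 = 4662 + D
ΔH = Σ(broken) − Σ(formed) = (4914) − (4662 + D) = +252 − D
Setting this equal to −19 kJ gives D = 271 kJ/mol.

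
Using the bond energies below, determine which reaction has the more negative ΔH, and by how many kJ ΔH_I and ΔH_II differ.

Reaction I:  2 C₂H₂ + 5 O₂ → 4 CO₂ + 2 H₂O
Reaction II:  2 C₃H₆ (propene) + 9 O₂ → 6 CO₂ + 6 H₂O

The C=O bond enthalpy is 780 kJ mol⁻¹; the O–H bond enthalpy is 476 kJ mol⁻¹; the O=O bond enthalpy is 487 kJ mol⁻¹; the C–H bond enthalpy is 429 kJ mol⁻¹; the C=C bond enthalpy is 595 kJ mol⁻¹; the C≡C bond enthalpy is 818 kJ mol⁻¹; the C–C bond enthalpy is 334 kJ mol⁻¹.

Reaction I:
  Bonds broken (reactants):
    C≡C: 2 × 818 = 1636
    C–H: 4 × 429 = 1716
    O=O: 5 × 487 = 2435
    Σ(broken) = 5787 kJ
  Bonds formed (products):
    C=O: 8 × 780 = 6240
    O–H: 4 × 476 = 1904
    Σ(formed) = 8144 kJ
  ΔH_I = 5787 − 8144 = −2357 kJ
Reaction II:
  Bonds broken (reactants):
    C–C: 2 × 334 = 668
    C–H: 12 × 429 = 5148
    C=C: 2 × 595 = 1190
    O=O: 9 × 487 = 4383
    Σ(broken) = 11389 kJ
  Bonds formed (products):
    C=O: 12 × 780 = 9360
    O–H: 12 × 476 = 5712
    Σ(formed) = 15072 kJ
  ΔH_II = 11389 − 15072 = −3683 kJ
ΔH_I − ΔH_II = +1326 kJ, so reaction II has the more negative ΔH; |ΔH_I − ΔH_II| = 1326 kJ.

Reaction II, by 1326 kJ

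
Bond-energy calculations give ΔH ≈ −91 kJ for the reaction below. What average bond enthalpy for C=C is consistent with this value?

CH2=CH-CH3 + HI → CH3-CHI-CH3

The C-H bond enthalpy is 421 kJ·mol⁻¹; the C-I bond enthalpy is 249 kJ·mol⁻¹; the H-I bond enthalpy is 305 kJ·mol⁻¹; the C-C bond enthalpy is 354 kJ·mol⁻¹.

D(C=C) ≈ 628 kJ/mol

Let D be the C=C bond energy.
Σ(broken) = 1×354 + 6×421 + 1×D + 1×305 = 3185 + D
Σ(formed) = 2×354 + 7×421 + 1×249 = 3904
ΔH = Σ(broken) − Σ(formed) = (3185 + D) − (3904) = −719 + D
Setting this equal to −91 kJ gives D = 628 kJ/mol.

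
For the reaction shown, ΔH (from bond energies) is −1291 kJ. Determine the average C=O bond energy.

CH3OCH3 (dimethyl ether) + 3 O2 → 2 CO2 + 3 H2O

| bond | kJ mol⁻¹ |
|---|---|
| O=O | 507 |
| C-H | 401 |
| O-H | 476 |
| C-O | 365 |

Let D be the C=O bond energy.
Σ(broken) = 6×401 + 2×365 + 3×507 = 4657
Σ(formed) = 4×D + 6×476 = 2856 + 4D
ΔH = Σ(broken) − Σ(formed) = (4657) − (2856 + 4D) = +1801 − 4D
Setting this equal to −1291 kJ gives 4D = 3092, so D = 773 kJ/mol.

D(C=O) ≈ 773 kJ/mol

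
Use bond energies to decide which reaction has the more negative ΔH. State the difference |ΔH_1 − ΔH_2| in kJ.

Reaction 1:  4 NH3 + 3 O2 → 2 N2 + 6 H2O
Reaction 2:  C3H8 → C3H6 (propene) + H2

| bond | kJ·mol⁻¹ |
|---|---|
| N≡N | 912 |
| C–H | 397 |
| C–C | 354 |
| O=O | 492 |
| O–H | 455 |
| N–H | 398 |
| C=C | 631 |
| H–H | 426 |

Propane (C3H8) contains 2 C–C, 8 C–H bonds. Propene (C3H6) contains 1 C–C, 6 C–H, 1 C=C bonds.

Reaction 1:
  Bonds broken (reactants):
    N–H: 12 × 398 = 4776
    O=O: 3 × 492 = 1476
    Σ(broken) = 6252 kJ
  Bonds formed (products):
    N≡N: 2 × 912 = 1824
    O–H: 12 × 455 = 5460
    Σ(formed) = 7284 kJ
  ΔH_1 = 6252 − 7284 = −1032 kJ
Reaction 2:
  Bonds broken (reactants):
    C–C: 2 × 354 = 708
    C–H: 8 × 397 = 3176
    Σ(broken) = 3884 kJ
  Bonds formed (products):
    C–C: 1 × 354 = 354
    C–H: 6 × 397 = 2382
    C=C: 1 × 631 = 631
    H–H: 1 × 426 = 426
    Σ(formed) = 3793 kJ
  ΔH_2 = 3884 − 3793 = +91 kJ
ΔH_1 − ΔH_2 = −1123 kJ, so reaction 1 has the more negative ΔH; |ΔH_1 − ΔH_2| = 1123 kJ.

Reaction 1, by 1123 kJ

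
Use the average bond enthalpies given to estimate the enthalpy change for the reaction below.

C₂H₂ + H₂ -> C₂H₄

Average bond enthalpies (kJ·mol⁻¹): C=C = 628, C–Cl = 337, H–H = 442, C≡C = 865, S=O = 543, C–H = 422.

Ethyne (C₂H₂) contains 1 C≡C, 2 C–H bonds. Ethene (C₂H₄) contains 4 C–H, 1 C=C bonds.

Bonds broken (reactants):
  C≡C: 1 × 865 = 865
  C–H: 2 × 422 = 844
  H–H: 1 × 442 = 442
  Σ(broken) = 2151 kJ
Bonds formed (products):
  C–H: 4 × 422 = 1688
  C=C: 1 × 628 = 628
  Σ(formed) = 2316 kJ
ΔH = Σ(broken) − Σ(formed) = 2151 − 2316 = −165 kJ

ΔH ≈ −165 kJ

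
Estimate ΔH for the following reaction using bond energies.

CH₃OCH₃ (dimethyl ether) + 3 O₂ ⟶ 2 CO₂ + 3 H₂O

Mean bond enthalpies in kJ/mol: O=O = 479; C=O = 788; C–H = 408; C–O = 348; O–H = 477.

ΔH ≈ −1433 kJ

Bonds broken (reactants):
  C–H: 6 × 408 = 2448
  C–O: 2 × 348 = 696
  O=O: 3 × 479 = 1437
  Σ(broken) = 4581 kJ
Bonds formed (products):
  C=O: 4 × 788 = 3152
  O–H: 6 × 477 = 2862
  Σ(formed) = 6014 kJ
ΔH = Σ(broken) − Σ(formed) = 4581 − 6014 = −1433 kJ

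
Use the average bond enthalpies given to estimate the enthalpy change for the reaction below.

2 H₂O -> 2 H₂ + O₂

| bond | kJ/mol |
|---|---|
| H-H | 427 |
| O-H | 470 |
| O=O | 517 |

ΔH ≈ +509 kJ

Bonds broken (reactants):
  O-H: 4 × 470 = 1880
  Σ(broken) = 1880 kJ
Bonds formed (products):
  H-H: 2 × 427 = 854
  O=O: 1 × 517 = 517
  Σ(formed) = 1371 kJ
ΔH = Σ(broken) − Σ(formed) = 1880 − 1371 = +509 kJ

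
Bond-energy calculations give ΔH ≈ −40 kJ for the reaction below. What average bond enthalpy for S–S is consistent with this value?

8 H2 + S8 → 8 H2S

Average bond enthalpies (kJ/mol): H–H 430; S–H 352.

D(S–S) ≈ 269 kJ/mol

Let D be the S–S bond energy.
Σ(broken) = 8×430 + 8×D = 3440 + 8D
Σ(formed) = 16×352 = 5632
ΔH = Σ(broken) − Σ(formed) = (3440 + 8D) − (5632) = −2192 + 8D
Setting this equal to −40 kJ gives 8D = 2152, so D = 269 kJ/mol.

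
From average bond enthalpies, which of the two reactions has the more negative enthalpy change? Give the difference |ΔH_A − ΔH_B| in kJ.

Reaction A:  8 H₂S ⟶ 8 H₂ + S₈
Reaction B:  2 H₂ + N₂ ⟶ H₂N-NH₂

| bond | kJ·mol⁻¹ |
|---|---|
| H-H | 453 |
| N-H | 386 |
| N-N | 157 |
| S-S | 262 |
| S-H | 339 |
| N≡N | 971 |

Reaction A:
  Bonds broken (reactants):
    S-H: 16 × 339 = 5424
    Σ(broken) = 5424 kJ
  Bonds formed (products):
    H-H: 8 × 453 = 3624
    S-S: 8 × 262 = 2096
    Σ(formed) = 5720 kJ
  ΔH_A = 5424 − 5720 = −296 kJ
Reaction B:
  Bonds broken (reactants):
    H-H: 2 × 453 = 906
    N≡N: 1 × 971 = 971
    Σ(broken) = 1877 kJ
  Bonds formed (products):
    N-H: 4 × 386 = 1544
    N-N: 1 × 157 = 157
    Σ(formed) = 1701 kJ
  ΔH_B = 1877 − 1701 = +176 kJ
ΔH_A − ΔH_B = −472 kJ, so reaction A has the more negative ΔH; |ΔH_A − ΔH_B| = 472 kJ.

Reaction A, by 472 kJ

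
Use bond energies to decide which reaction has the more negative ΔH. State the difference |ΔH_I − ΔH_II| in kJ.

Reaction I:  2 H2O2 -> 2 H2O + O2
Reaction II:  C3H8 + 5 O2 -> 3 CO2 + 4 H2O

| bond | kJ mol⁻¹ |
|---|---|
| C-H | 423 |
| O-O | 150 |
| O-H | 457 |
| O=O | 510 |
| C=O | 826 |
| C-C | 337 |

Reaction II, by 1794 kJ

Reaction I:
  Bonds broken (reactants):
    O-H: 4 × 457 = 1828
    O-O: 2 × 150 = 300
    Σ(broken) = 2128 kJ
  Bonds formed (products):
    O-H: 4 × 457 = 1828
    O=O: 1 × 510 = 510
    Σ(formed) = 2338 kJ
  ΔH_I = 2128 − 2338 = −210 kJ
Reaction II:
  Bonds broken (reactants):
    C-C: 2 × 337 = 674
    C-H: 8 × 423 = 3384
    O=O: 5 × 510 = 2550
    Σ(broken) = 6608 kJ
  Bonds formed (products):
    C=O: 6 × 826 = 4956
    O-H: 8 × 457 = 3656
    Σ(formed) = 8612 kJ
  ΔH_II = 6608 − 8612 = −2004 kJ
ΔH_I − ΔH_II = +1794 kJ, so reaction II has the more negative ΔH; |ΔH_I − ΔH_II| = 1794 kJ.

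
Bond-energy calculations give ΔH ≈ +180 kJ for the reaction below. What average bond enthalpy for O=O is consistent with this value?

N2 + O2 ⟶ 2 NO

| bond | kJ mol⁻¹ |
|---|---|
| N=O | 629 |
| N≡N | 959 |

D(O=O) ≈ 479 kJ/mol

Let D be the O=O bond energy.
Σ(broken) = 1×959 + 1×D = 959 + D
Σ(formed) = 2×629 = 1258
ΔH = Σ(broken) − Σ(formed) = (959 + D) − (1258) = −299 + D
Setting this equal to +180 kJ gives D = 479 kJ/mol.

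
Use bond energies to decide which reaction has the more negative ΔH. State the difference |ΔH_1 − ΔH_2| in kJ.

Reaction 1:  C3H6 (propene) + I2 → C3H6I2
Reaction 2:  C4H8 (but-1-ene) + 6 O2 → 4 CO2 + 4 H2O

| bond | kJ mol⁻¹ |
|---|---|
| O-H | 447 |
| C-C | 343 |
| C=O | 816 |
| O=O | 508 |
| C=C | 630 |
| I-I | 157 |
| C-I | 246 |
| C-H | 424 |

Reaction 1:
  Bonds broken (reactants):
    C-C: 1 × 343 = 343
    C-H: 6 × 424 = 2544
    C=C: 1 × 630 = 630
    I-I: 1 × 157 = 157
    Σ(broken) = 3674 kJ
  Bonds formed (products):
    C-C: 2 × 343 = 686
    C-H: 6 × 424 = 2544
    C-I: 2 × 246 = 492
    Σ(formed) = 3722 kJ
  ΔH_1 = 3674 − 3722 = −48 kJ
Reaction 2:
  Bonds broken (reactants):
    C-C: 2 × 343 = 686
    C-H: 8 × 424 = 3392
    C=C: 1 × 630 = 630
    O=O: 6 × 508 = 3048
    Σ(broken) = 7756 kJ
  Bonds formed (products):
    C=O: 8 × 816 = 6528
    O-H: 8 × 447 = 3576
    Σ(formed) = 10104 kJ
  ΔH_2 = 7756 − 10104 = −2348 kJ
ΔH_1 − ΔH_2 = +2300 kJ, so reaction 2 has the more negative ΔH; |ΔH_1 − ΔH_2| = 2300 kJ.

Reaction 2, by 2300 kJ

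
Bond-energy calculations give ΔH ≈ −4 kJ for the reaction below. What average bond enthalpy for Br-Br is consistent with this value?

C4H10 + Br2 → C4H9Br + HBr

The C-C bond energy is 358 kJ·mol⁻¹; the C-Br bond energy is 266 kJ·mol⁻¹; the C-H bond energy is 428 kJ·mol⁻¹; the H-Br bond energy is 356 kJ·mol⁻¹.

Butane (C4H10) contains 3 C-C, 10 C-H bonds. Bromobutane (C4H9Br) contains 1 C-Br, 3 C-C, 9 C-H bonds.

D(Br-Br) ≈ 190 kJ/mol

Let D be the Br-Br bond energy.
Σ(broken) = 1×D + 3×358 + 10×428 = 5354 + D
Σ(formed) = 1×266 + 3×358 + 9×428 + 1×356 = 5548
ΔH = Σ(broken) − Σ(formed) = (5354 + D) − (5548) = −194 + D
Setting this equal to −4 kJ gives D = 190 kJ/mol.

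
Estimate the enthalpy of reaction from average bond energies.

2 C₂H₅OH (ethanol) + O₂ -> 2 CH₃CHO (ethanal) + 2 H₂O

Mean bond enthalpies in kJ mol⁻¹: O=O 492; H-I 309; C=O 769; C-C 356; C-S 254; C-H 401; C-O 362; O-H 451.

ΔH ≈ −422 kJ

Bonds broken (reactants):
  C-C: 2 × 356 = 712
  C-H: 10 × 401 = 4010
  C-O: 2 × 362 = 724
  O-H: 2 × 451 = 902
  O=O: 1 × 492 = 492
  Σ(broken) = 6840 kJ
Bonds formed (products):
  C-C: 2 × 356 = 712
  C-H: 8 × 401 = 3208
  C=O: 2 × 769 = 1538
  O-H: 4 × 451 = 1804
  Σ(formed) = 7262 kJ
ΔH = Σ(broken) − Σ(formed) = 6840 − 7262 = −422 kJ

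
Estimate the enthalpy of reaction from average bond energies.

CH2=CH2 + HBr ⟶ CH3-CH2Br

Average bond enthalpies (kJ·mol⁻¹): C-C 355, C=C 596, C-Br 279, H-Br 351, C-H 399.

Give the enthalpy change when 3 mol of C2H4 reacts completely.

Bonds broken (reactants):
  C-H: 4 × 399 = 1596
  C=C: 1 × 596 = 596
  H-Br: 1 × 351 = 351
  Σ(broken) = 2543 kJ
Bonds formed (products):
  C-Br: 1 × 279 = 279
  C-C: 1 × 355 = 355
  C-H: 5 × 399 = 1995
  Σ(formed) = 2629 kJ
ΔH = Σ(broken) − Σ(formed) = 2543 − 2629 = −86 kJ
For 3× the reaction as written: 3 × (−86) = −258 kJ

ΔH = −258 kJ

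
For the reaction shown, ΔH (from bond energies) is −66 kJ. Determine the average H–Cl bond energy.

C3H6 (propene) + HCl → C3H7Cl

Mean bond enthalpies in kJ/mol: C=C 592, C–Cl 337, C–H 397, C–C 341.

D(H–Cl) ≈ 417 kJ/mol

Let D be the H–Cl bond energy.
Σ(broken) = 1×341 + 6×397 + 1×592 + 1×D = 3315 + D
Σ(formed) = 2×341 + 1×337 + 7×397 = 3798
ΔH = Σ(broken) − Σ(formed) = (3315 + D) − (3798) = −483 + D
Setting this equal to −66 kJ gives D = 417 kJ/mol.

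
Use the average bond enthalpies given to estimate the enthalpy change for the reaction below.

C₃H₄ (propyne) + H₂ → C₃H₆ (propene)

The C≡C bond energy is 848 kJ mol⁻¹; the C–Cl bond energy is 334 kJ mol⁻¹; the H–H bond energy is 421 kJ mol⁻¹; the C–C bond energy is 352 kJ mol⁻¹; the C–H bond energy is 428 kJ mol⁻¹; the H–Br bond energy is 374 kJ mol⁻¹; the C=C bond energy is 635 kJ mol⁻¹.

Bonds broken (reactants):
  C≡C: 1 × 848 = 848
  C–C: 1 × 352 = 352
  C–H: 4 × 428 = 1712
  H–H: 1 × 421 = 421
  Σ(broken) = 3333 kJ
Bonds formed (products):
  C–C: 1 × 352 = 352
  C–H: 6 × 428 = 2568
  C=C: 1 × 635 = 635
  Σ(formed) = 3555 kJ
ΔH = Σ(broken) − Σ(formed) = 3333 − 3555 = −222 kJ

ΔH ≈ −222 kJ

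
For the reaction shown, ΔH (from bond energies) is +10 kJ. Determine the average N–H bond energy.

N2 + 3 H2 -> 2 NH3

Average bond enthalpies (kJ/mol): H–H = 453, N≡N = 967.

Let D be the N–H bond energy.
Σ(broken) = 3×453 + 1×967 = 2326
Σ(formed) = 6×D = 6D
ΔH = Σ(broken) − Σ(formed) = (2326) − (6D) = +2326 − 6D
Setting this equal to +10 kJ gives 6D = 2316, so D = 386 kJ/mol.

D(N–H) ≈ 386 kJ/mol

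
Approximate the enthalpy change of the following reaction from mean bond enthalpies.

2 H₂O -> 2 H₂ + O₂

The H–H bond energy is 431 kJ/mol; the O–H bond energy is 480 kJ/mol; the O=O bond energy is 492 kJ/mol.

Bonds broken (reactants):
  O–H: 4 × 480 = 1920
  Σ(broken) = 1920 kJ
Bonds formed (products):
  H–H: 2 × 431 = 862
  O=O: 1 × 492 = 492
  Σ(formed) = 1354 kJ
ΔH = Σ(broken) − Σ(formed) = 1920 − 1354 = +566 kJ

ΔH ≈ +566 kJ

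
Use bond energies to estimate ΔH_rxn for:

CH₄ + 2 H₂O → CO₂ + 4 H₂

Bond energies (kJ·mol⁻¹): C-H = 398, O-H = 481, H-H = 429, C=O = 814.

ΔH ≈ +172 kJ

Bonds broken (reactants):
  C-H: 4 × 398 = 1592
  O-H: 4 × 481 = 1924
  Σ(broken) = 3516 kJ
Bonds formed (products):
  C=O: 2 × 814 = 1628
  H-H: 4 × 429 = 1716
  Σ(formed) = 3344 kJ
ΔH = Σ(broken) − Σ(formed) = 3516 − 3344 = +172 kJ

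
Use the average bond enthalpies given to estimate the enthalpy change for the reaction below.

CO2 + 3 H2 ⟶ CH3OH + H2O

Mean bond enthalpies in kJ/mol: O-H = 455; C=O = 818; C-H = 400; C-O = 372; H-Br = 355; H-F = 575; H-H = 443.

Bonds broken (reactants):
  C=O: 2 × 818 = 1636
  H-H: 3 × 443 = 1329
  Σ(broken) = 2965 kJ
Bonds formed (products):
  C-H: 3 × 400 = 1200
  C-O: 1 × 372 = 372
  O-H: 3 × 455 = 1365
  Σ(formed) = 2937 kJ
ΔH = Σ(broken) − Σ(formed) = 2965 − 2937 = +28 kJ

ΔH ≈ +28 kJ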